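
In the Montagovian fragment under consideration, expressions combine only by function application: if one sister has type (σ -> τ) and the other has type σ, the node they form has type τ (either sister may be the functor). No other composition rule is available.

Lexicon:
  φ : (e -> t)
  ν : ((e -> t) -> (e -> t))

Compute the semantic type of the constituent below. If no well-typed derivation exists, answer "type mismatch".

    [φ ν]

(e -> t)

At [φ ν], ν : ((e -> t) -> (e -> t)) takes φ : (e -> t), giving (e -> t).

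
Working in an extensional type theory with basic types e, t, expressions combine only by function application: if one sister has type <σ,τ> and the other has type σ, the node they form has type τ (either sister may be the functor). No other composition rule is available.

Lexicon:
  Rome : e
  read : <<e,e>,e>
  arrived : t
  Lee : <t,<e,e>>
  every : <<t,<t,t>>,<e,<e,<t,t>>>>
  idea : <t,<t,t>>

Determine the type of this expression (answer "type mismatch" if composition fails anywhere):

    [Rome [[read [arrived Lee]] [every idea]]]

<t,t>

[arrived Lee]: Lee is <t,<e,e>>, arrived is t; result <e,e>.
[read [arrived Lee]]: read is <<e,e>,e>, [arrived Lee] is <e,e>; result e.
[every idea]: every is <<t,<t,t>>,<e,<e,<t,t>>>>, idea is <t,<t,t>>; result <e,<e,<t,t>>>.
[[read [arrived Lee]] [every idea]]: [every idea] is <e,<e,<t,t>>>, [read [arrived Lee]] is e; result <e,<t,t>>.
[Rome [[read [arrived Lee]] [every idea]]]: [[read [arrived Lee]] [every idea]] is <e,<t,t>>, Rome is e; result <t,t>.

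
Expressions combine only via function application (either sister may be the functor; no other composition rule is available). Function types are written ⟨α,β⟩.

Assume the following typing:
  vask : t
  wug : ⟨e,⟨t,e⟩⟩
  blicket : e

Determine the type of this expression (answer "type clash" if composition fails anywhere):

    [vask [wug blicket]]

e

[wug blicket]: wug is ⟨e,⟨t,e⟩⟩, blicket is e; result ⟨t,e⟩.
[vask [wug blicket]]: [wug blicket] is ⟨t,e⟩, vask is t; result e.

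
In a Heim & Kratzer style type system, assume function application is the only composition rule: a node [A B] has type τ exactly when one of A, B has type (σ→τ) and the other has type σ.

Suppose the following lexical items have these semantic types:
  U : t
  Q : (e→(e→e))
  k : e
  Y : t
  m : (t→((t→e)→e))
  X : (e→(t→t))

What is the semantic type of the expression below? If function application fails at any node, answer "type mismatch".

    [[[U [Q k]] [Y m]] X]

[Q k] — Q of type (e→(e→e)) combines with k of type e: type (e→e).
[U [Q k]]: t with (e→e) — neither is a function whose domain matches the other; composition fails here.

type mismatch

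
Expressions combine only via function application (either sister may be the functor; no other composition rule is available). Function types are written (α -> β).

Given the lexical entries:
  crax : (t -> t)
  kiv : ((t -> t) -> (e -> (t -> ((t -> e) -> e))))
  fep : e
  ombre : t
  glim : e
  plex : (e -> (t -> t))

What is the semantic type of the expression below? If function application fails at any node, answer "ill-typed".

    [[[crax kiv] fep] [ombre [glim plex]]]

((t -> e) -> e)

At [crax kiv], kiv : ((t -> t) -> (e -> (t -> ((t -> e) -> e)))) takes crax : (t -> t), giving (e -> (t -> ((t -> e) -> e))).
At [[crax kiv] fep], [crax kiv] : (e -> (t -> ((t -> e) -> e))) takes fep : e, giving (t -> ((t -> e) -> e)).
At [glim plex], plex : (e -> (t -> t)) takes glim : e, giving (t -> t).
At [ombre [glim plex]], [glim plex] : (t -> t) takes ombre : t, giving t.
At [[[crax kiv] fep] [ombre [glim plex]]], [[crax kiv] fep] : (t -> ((t -> e) -> e)) takes [ombre [glim plex]] : t, giving ((t -> e) -> e).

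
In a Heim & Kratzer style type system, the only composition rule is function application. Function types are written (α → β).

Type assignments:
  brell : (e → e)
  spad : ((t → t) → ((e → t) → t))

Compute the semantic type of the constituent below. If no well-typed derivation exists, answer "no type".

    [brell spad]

no type

[brell spad]: (e → e) with ((t → t) → ((e → t) → t)) — neither is a function whose domain matches the other; composition fails here.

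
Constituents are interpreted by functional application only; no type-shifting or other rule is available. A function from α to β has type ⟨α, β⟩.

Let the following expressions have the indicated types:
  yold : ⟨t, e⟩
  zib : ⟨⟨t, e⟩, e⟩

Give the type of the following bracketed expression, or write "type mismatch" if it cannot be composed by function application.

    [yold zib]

[yold zib]: functor zib : ⟨⟨t, e⟩, e⟩, argument yold : ⟨t, e⟩; result e.

e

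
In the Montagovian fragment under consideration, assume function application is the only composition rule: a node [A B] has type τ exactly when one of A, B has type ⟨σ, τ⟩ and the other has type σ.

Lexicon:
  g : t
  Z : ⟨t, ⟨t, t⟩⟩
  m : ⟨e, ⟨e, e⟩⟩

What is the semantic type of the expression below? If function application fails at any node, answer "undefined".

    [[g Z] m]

undefined

At [g Z], Z : ⟨t, ⟨t, t⟩⟩ takes g : t, giving ⟨t, t⟩.
[[g Z] m]: ⟨t, t⟩ and ⟨e, ⟨e, e⟩⟩ cannot combine by function application — type clash.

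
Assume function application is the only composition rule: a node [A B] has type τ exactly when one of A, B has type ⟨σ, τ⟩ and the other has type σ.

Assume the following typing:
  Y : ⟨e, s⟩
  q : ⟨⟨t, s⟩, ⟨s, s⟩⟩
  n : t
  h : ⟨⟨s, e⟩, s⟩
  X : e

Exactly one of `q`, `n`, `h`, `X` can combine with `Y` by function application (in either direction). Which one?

X

q : ⟨⟨t, s⟩, ⟨s, s⟩⟩ — Y needs e; q needs ⟨t, s⟩; neither fits.
n : t — Y needs e; n needs nothing (atomic); neither fits.
h : ⟨⟨s, e⟩, s⟩ — Y needs e; h needs ⟨s, e⟩; neither fits.
X — combines: Y : ⟨e, s⟩ takes X : e as argument, giving s.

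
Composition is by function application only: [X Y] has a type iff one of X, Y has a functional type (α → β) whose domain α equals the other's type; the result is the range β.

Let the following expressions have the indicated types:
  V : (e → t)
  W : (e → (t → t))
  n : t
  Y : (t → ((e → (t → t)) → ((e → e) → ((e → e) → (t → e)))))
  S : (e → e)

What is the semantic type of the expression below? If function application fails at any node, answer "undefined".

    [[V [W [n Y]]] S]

[n Y]: Y is (t → ((e → (t → t)) → ((e → e) → ((e → e) → (t → e))))), n is t; result ((e → (t → t)) → ((e → e) → ((e → e) → (t → e)))).
[W [n Y]]: [n Y] is ((e → (t → t)) → ((e → e) → ((e → e) → (t → e)))), W is (e → (t → t)); result ((e → e) → ((e → e) → (t → e))).
[V [W [n Y]]]: (e → t) with ((e → e) → ((e → e) → (t → e))) — neither is a function whose domain matches the other; composition fails here.

undefined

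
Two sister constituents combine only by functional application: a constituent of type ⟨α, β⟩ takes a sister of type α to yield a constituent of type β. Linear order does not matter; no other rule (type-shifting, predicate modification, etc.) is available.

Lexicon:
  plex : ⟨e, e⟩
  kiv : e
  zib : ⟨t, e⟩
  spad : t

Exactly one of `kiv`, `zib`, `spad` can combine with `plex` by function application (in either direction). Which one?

kiv

kiv — combines: plex : ⟨e, e⟩ takes kiv : e as argument, giving e.
zib : ⟨t, e⟩ — no; plex wants e, and zib wants t.
spad : t — no; plex wants e, and spad wants nothing (atomic).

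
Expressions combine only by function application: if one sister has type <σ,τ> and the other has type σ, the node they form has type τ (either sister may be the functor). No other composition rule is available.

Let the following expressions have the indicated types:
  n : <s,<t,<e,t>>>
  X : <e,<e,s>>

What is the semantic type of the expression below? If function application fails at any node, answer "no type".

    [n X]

no type

[n X]: <s,<t,<e,t>>> and <e,<e,s>> cannot combine by function application — type clash.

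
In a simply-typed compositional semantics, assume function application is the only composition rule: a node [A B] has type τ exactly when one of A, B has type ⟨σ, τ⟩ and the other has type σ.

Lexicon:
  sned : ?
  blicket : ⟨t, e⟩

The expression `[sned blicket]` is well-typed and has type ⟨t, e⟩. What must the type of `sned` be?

[sned blicket] is required to be ⟨t, e⟩. blicket : ⟨t, e⟩ cannot yield ⟨t, e⟩ as functor, so sned : ⟨⟨t, e⟩, ⟨t, e⟩⟩.

⟨⟨t, e⟩, ⟨t, e⟩⟩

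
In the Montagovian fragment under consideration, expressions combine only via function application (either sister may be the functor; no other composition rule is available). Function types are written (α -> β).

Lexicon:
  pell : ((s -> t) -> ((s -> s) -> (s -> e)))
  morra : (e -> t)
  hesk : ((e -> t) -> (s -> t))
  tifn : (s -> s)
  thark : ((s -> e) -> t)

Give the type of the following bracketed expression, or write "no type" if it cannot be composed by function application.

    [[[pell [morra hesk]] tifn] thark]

[morra hesk]: ((e -> t) -> (s -> t)) applied to (e -> t) yields (s -> t).
[pell [morra hesk]]: ((s -> t) -> ((s -> s) -> (s -> e))) applied to (s -> t) yields ((s -> s) -> (s -> e)).
[[pell [morra hesk]] tifn]: ((s -> s) -> (s -> e)) applied to (s -> s) yields (s -> e).
[[[pell [morra hesk]] tifn] thark]: ((s -> e) -> t) applied to (s -> e) yields t.

t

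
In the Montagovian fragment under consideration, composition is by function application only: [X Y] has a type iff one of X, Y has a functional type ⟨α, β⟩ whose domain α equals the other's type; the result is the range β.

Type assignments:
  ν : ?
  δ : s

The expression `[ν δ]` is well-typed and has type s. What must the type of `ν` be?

⟨s, s⟩

For [ν δ] to have type s with δ of type s, ν must be the function: ν : ⟨s, s⟩.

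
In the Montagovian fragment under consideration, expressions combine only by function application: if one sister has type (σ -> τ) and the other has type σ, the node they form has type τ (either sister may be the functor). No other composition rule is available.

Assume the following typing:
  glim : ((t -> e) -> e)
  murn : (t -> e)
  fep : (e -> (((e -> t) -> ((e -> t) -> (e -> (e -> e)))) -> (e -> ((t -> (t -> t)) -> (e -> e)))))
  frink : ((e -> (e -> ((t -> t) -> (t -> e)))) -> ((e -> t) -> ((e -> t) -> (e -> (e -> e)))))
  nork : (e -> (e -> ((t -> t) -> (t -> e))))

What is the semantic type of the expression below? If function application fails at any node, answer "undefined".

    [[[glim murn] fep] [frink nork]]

(e -> ((t -> (t -> t)) -> (e -> e)))

[glim murn] — glim of type ((t -> e) -> e) combines with murn of type (t -> e): type e.
[[glim murn] fep] — fep of type (e -> (((e -> t) -> ((e -> t) -> (e -> (e -> e)))) -> (e -> ((t -> (t -> t)) -> (e -> e))))) combines with [glim murn] of type e: type (((e -> t) -> ((e -> t) -> (e -> (e -> e)))) -> (e -> ((t -> (t -> t)) -> (e -> e)))).
[frink nork] — frink of type ((e -> (e -> ((t -> t) -> (t -> e)))) -> ((e -> t) -> ((e -> t) -> (e -> (e -> e))))) combines with nork of type (e -> (e -> ((t -> t) -> (t -> e)))): type ((e -> t) -> ((e -> t) -> (e -> (e -> e)))).
[[[glim murn] fep] [frink nork]] — [[glim murn] fep] of type (((e -> t) -> ((e -> t) -> (e -> (e -> e)))) -> (e -> ((t -> (t -> t)) -> (e -> e)))) combines with [frink nork] of type ((e -> t) -> ((e -> t) -> (e -> (e -> e)))): type (e -> ((t -> (t -> t)) -> (e -> e))).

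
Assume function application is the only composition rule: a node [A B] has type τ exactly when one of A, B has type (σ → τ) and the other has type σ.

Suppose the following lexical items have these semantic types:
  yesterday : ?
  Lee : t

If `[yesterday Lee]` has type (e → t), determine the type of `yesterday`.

At [yesterday Lee] (required: (e → t)): Lee is t, which is not a function with range (e → t); hence yesterday is the functor — type (t → (e → t)).

(t → (e → t))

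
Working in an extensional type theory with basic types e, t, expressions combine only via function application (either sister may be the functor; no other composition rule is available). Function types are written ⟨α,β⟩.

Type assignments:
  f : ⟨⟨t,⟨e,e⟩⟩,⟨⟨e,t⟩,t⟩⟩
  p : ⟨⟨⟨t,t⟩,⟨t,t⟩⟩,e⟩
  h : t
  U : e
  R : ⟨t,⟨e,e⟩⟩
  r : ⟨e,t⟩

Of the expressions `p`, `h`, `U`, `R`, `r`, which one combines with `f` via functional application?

p : ⟨⟨⟨t,t⟩,⟨t,t⟩⟩,e⟩ — neither side's domain matches the other.
h : t — neither side's domain matches the other.
U : e — neither side's domain matches the other.
R — combines: f : ⟨⟨t,⟨e,e⟩⟩,⟨⟨e,t⟩,t⟩⟩ takes R : ⟨t,⟨e,e⟩⟩ as argument, giving ⟨⟨e,t⟩,t⟩.
r : ⟨e,t⟩ — neither side's domain matches the other.

R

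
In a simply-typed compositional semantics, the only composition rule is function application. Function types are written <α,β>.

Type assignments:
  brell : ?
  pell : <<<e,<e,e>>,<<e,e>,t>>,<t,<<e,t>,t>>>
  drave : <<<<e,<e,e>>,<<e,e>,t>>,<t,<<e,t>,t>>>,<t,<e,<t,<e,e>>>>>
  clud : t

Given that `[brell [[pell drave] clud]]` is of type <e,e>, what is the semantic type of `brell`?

<<e,<t,<e,e>>>,<e,e>>

[brell [[pell drave] clud]] is required to be <e,e>. [[pell drave] clud] : <e,<t,<e,e>>> cannot yield <e,e> as functor, so brell : <<e,<t,<e,e>>>,<e,e>>.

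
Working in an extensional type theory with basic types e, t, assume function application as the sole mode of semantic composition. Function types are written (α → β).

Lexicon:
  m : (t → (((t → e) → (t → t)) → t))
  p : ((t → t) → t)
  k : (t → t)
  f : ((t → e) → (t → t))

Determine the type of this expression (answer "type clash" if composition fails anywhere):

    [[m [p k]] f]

t

[p k]: ((t → t) → t) applied to (t → t) yields t.
[m [p k]]: (t → (((t → e) → (t → t)) → t)) applied to t yields (((t → e) → (t → t)) → t).
[[m [p k]] f]: (((t → e) → (t → t)) → t) applied to ((t → e) → (t → t)) yields t.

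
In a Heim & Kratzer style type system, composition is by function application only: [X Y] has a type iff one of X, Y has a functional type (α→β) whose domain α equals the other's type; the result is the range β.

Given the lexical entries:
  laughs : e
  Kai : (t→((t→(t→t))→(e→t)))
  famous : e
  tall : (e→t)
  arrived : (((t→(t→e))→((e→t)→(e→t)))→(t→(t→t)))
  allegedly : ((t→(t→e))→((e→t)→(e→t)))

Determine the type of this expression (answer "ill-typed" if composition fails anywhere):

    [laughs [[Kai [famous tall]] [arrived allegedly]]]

t

[famous tall]: (e→t) applied to e yields t.
[Kai [famous tall]]: (t→((t→(t→t))→(e→t))) applied to t yields ((t→(t→t))→(e→t)).
[arrived allegedly]: (((t→(t→e))→((e→t)→(e→t)))→(t→(t→t))) applied to ((t→(t→e))→((e→t)→(e→t))) yields (t→(t→t)).
[[Kai [famous tall]] [arrived allegedly]]: ((t→(t→t))→(e→t)) applied to (t→(t→t)) yields (e→t).
[laughs [[Kai [famous tall]] [arrived allegedly]]]: (e→t) applied to e yields t.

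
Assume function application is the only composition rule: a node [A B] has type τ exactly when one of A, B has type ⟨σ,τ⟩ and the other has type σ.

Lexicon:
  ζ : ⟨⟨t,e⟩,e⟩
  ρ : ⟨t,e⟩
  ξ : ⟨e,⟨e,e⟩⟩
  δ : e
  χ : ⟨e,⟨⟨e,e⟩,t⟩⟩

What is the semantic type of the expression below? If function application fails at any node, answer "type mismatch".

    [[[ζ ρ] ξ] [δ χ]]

[ζ ρ] — ζ of type ⟨⟨t,e⟩,e⟩ combines with ρ of type ⟨t,e⟩: type e.
[[ζ ρ] ξ] — ξ of type ⟨e,⟨e,e⟩⟩ combines with [ζ ρ] of type e: type ⟨e,e⟩.
[δ χ] — χ of type ⟨e,⟨⟨e,e⟩,t⟩⟩ combines with δ of type e: type ⟨⟨e,e⟩,t⟩.
[[[ζ ρ] ξ] [δ χ]] — [δ χ] of type ⟨⟨e,e⟩,t⟩ combines with [[ζ ρ] ξ] of type ⟨e,e⟩: type t.

t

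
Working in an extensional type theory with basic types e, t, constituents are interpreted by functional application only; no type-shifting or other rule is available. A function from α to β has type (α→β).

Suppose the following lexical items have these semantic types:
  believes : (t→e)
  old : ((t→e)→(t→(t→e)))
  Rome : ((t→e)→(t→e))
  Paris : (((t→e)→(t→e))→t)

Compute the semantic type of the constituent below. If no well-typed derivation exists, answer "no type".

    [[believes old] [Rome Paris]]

[believes old]: old is ((t→e)→(t→(t→e))), believes is (t→e); result (t→(t→e)).
[Rome Paris]: Paris is (((t→e)→(t→e))→t), Rome is ((t→e)→(t→e)); result t.
[[believes old] [Rome Paris]]: [believes old] is (t→(t→e)), [Rome Paris] is t; result (t→e).

(t→e)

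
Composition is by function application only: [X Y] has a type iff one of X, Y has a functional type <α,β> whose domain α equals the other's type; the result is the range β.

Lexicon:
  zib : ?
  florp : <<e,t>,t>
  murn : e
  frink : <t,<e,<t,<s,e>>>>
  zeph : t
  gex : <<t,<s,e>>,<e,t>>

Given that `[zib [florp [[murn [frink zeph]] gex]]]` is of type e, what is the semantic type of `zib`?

For [zib [florp [[murn [frink zeph]] gex]]] to have type e with [florp [[murn [frink zeph]] gex]] of type t, zib must be the function: zib : <t,e>.

<t,e>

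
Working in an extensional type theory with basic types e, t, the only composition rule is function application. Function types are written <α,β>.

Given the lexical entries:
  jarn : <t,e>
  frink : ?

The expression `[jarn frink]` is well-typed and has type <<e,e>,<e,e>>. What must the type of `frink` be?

[jarn frink] is required to be <<e,e>,<e,e>>. jarn : <t,e> cannot yield <<e,e>,<e,e>> as functor, so frink : <<t,e>,<<e,e>,<e,e>>>.

<<t,e>,<<e,e>,<e,e>>>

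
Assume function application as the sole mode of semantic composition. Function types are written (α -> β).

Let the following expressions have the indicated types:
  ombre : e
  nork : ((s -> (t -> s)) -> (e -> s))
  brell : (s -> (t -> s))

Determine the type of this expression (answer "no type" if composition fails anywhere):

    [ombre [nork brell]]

At [nork brell], nork : ((s -> (t -> s)) -> (e -> s)) takes brell : (s -> (t -> s)), giving (e -> s).
At [ombre [nork brell]], [nork brell] : (e -> s) takes ombre : e, giving s.

s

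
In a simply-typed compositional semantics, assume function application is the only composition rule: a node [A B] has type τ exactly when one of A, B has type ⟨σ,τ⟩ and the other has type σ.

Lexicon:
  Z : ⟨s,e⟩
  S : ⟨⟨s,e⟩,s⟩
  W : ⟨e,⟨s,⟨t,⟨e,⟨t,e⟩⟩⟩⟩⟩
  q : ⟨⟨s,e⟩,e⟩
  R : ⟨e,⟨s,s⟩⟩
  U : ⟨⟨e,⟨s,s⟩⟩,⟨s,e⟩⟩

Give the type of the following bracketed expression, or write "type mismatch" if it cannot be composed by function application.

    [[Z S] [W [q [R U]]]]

At [Z S], S : ⟨⟨s,e⟩,s⟩ takes Z : ⟨s,e⟩, giving s.
At [R U], U : ⟨⟨e,⟨s,s⟩⟩,⟨s,e⟩⟩ takes R : ⟨e,⟨s,s⟩⟩, giving ⟨s,e⟩.
At [q [R U]], q : ⟨⟨s,e⟩,e⟩ takes [R U] : ⟨s,e⟩, giving e.
At [W [q [R U]]], W : ⟨e,⟨s,⟨t,⟨e,⟨t,e⟩⟩⟩⟩⟩ takes [q [R U]] : e, giving ⟨s,⟨t,⟨e,⟨t,e⟩⟩⟩⟩.
At [[Z S] [W [q [R U]]]], [W [q [R U]]] : ⟨s,⟨t,⟨e,⟨t,e⟩⟩⟩⟩ takes [Z S] : s, giving ⟨t,⟨e,⟨t,e⟩⟩⟩.

⟨t,⟨e,⟨t,e⟩⟩⟩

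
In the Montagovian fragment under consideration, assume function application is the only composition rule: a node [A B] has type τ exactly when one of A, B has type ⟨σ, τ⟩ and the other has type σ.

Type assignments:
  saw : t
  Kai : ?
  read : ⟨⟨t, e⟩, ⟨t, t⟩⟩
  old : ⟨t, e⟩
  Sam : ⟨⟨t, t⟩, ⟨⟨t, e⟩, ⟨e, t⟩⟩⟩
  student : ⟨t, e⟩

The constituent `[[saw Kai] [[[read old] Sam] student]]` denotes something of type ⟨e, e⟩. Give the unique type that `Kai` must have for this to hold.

For [[saw Kai] [[[read old] Sam] student]] to have type ⟨e, e⟩ with [[[read old] Sam] student] of type ⟨e, t⟩, [saw Kai] must be the function: [saw Kai] : ⟨⟨e, t⟩, ⟨e, e⟩⟩.
For [saw Kai] to have type ⟨⟨e, t⟩, ⟨e, e⟩⟩ with saw of type t, Kai must be the function: Kai : ⟨t, ⟨⟨e, t⟩, ⟨e, e⟩⟩⟩.

⟨t, ⟨⟨e, t⟩, ⟨e, e⟩⟩⟩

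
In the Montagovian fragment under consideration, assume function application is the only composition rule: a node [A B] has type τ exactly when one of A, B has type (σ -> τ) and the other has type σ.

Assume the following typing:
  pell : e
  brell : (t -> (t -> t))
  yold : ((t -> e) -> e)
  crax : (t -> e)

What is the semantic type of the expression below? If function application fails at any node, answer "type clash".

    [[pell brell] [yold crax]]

type clash

[pell brell]: e and (t -> (t -> t)) cannot combine by function application — type clash.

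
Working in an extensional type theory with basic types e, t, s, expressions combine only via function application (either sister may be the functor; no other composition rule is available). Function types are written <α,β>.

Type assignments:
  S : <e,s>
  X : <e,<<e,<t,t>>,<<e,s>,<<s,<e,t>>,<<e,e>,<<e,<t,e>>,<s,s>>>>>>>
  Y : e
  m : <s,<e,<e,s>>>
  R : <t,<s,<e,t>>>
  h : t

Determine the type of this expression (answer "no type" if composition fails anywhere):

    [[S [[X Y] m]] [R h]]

[X Y]: <e,<<e,<t,t>>,<<e,s>,<<s,<e,t>>,<<e,e>,<<e,<t,e>>,<s,s>>>>>>> applied to e yields <<e,<t,t>>,<<e,s>,<<s,<e,t>>,<<e,e>,<<e,<t,e>>,<s,s>>>>>>.
At [[X Y] m]: neither <<e,<t,t>>,<<e,s>,<<s,<e,t>>,<<e,e>,<<e,<t,e>>,<s,s>>>>>> nor <s,<e,<e,s>>> can take the other as argument; the node is ill-typed.

no type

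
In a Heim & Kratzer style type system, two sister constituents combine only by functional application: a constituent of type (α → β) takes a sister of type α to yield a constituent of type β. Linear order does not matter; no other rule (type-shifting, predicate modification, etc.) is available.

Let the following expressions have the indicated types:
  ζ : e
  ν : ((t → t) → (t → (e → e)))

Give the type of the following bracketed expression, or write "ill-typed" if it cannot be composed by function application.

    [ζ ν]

[ζ ν]: e with ((t → t) → (t → (e → e))) — neither is a function whose domain matches the other; composition fails here.

ill-typed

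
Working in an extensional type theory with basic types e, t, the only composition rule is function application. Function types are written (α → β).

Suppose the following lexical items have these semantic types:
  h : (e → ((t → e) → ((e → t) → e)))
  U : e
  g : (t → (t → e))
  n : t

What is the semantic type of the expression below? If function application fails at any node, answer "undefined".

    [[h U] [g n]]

[h U]: functor h : (e → ((t → e) → ((e → t) → e))), argument U : e; result ((t → e) → ((e → t) → e)).
[g n]: functor g : (t → (t → e)), argument n : t; result (t → e).
[[h U] [g n]]: functor [h U] : ((t → e) → ((e → t) → e)), argument [g n] : (t → e); result ((e → t) → e).

((e → t) → e)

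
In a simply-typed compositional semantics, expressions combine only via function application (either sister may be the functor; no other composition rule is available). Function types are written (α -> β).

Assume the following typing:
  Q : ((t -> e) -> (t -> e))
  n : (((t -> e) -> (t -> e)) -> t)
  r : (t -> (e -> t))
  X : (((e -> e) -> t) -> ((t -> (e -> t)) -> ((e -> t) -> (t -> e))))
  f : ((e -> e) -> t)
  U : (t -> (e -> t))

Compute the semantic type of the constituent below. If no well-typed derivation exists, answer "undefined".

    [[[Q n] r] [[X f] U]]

(t -> e)

[Q n]: n is (((t -> e) -> (t -> e)) -> t), Q is ((t -> e) -> (t -> e)); result t.
[[Q n] r]: r is (t -> (e -> t)), [Q n] is t; result (e -> t).
[X f]: X is (((e -> e) -> t) -> ((t -> (e -> t)) -> ((e -> t) -> (t -> e)))), f is ((e -> e) -> t); result ((t -> (e -> t)) -> ((e -> t) -> (t -> e))).
[[X f] U]: [X f] is ((t -> (e -> t)) -> ((e -> t) -> (t -> e))), U is (t -> (e -> t)); result ((e -> t) -> (t -> e)).
[[[Q n] r] [[X f] U]]: [[X f] U] is ((e -> t) -> (t -> e)), [[Q n] r] is (e -> t); result (t -> e).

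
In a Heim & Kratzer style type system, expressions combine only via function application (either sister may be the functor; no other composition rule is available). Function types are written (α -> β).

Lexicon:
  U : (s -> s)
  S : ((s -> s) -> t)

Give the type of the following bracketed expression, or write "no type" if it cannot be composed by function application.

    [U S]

t

[U S]: S is ((s -> s) -> t), U is (s -> s); result t.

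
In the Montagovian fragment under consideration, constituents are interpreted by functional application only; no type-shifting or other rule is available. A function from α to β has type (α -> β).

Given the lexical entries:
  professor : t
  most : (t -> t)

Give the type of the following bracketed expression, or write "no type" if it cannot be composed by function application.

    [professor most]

t

[professor most]: most is (t -> t), professor is t; result t.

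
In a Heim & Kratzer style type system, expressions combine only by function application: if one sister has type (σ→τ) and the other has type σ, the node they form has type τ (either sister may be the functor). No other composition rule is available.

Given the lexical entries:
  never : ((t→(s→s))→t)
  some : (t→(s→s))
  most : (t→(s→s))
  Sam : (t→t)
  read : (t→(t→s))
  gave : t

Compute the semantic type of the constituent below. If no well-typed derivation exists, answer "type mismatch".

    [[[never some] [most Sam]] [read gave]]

type mismatch

[never some]: functor never : ((t→(s→s))→t), argument some : (t→(s→s)); result t.
At [most Sam]: neither (t→(s→s)) nor (t→t) can take the other as argument; the node is ill-typed.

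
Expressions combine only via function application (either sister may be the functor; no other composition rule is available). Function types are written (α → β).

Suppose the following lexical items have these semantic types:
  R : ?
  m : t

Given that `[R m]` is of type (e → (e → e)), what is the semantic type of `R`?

At [R m] (required: (e → (e → e))): m is t, which is not a function with range (e → (e → e)); hence R is the functor — type (t → (e → (e → e))).

(t → (e → (e → e)))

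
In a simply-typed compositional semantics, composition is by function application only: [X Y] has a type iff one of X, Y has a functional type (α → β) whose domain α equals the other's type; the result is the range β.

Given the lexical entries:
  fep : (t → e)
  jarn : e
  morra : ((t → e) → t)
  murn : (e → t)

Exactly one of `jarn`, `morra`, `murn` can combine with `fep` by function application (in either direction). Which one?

jarn : e — no; fep wants t, and jarn wants nothing (atomic).
morra — combines: morra : ((t → e) → t) takes fep : (t → e) as argument, giving t.
murn : (e → t) — no; fep wants t, and murn wants e.

morra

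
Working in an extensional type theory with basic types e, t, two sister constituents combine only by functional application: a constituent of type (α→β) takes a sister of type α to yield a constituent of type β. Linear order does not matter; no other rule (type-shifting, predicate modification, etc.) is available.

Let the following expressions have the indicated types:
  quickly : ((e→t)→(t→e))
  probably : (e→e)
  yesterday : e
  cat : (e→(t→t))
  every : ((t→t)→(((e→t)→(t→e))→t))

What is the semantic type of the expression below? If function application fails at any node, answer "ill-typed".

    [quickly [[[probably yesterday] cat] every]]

t

[probably yesterday]: probably is (e→e), yesterday is e; result e.
[[probably yesterday] cat]: cat is (e→(t→t)), [probably yesterday] is e; result (t→t).
[[[probably yesterday] cat] every]: every is ((t→t)→(((e→t)→(t→e))→t)), [[probably yesterday] cat] is (t→t); result (((e→t)→(t→e))→t).
[quickly [[[probably yesterday] cat] every]]: [[[probably yesterday] cat] every] is (((e→t)→(t→e))→t), quickly is ((e→t)→(t→e)); result t.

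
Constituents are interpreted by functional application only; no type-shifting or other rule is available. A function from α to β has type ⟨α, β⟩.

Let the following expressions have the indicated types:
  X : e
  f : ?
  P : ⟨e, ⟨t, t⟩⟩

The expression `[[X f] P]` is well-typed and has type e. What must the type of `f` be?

⟨e, ⟨⟨e, ⟨t, t⟩⟩, e⟩⟩

[[X f] P] must have type e. The sister P has type ⟨e, ⟨t, t⟩⟩; that is not a function onto e, so [X f] must be the functor, of type ⟨⟨e, ⟨t, t⟩⟩, e⟩.
[X f] must have type ⟨⟨e, ⟨t, t⟩⟩, e⟩. The sister X has type e; that is not a function onto ⟨⟨e, ⟨t, t⟩⟩, e⟩, so f must be the functor, of type ⟨e, ⟨⟨e, ⟨t, t⟩⟩, e⟩⟩.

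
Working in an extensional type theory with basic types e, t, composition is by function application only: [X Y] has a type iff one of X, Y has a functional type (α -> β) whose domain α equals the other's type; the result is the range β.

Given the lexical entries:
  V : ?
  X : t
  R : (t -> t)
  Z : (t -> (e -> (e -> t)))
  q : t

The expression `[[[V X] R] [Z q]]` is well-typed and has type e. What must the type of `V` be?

(t -> ((t -> t) -> ((e -> (e -> t)) -> e)))

For [[[V X] R] [Z q]] to have type e with [Z q] of type (e -> (e -> t)), [[V X] R] must be the function: [[V X] R] : ((e -> (e -> t)) -> e).
For [[V X] R] to have type ((e -> (e -> t)) -> e) with R of type (t -> t), [V X] must be the function: [V X] : ((t -> t) -> ((e -> (e -> t)) -> e)).
For [V X] to have type ((t -> t) -> ((e -> (e -> t)) -> e)) with X of type t, V must be the function: V : (t -> ((t -> t) -> ((e -> (e -> t)) -> e))).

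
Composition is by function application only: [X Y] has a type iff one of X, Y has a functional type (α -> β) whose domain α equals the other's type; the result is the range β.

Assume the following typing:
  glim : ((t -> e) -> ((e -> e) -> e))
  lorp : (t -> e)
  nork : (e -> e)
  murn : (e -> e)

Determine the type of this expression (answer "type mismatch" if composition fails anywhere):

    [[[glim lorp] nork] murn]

[glim lorp] — glim of type ((t -> e) -> ((e -> e) -> e)) combines with lorp of type (t -> e): type ((e -> e) -> e).
[[glim lorp] nork] — [glim lorp] of type ((e -> e) -> e) combines with nork of type (e -> e): type e.
[[[glim lorp] nork] murn] — murn of type (e -> e) combines with [[glim lorp] nork] of type e: type e.

e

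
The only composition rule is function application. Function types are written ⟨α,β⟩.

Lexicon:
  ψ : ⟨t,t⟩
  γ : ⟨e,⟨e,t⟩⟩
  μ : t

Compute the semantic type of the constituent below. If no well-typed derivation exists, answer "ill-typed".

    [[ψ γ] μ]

[ψ γ]: ⟨t,t⟩ with ⟨e,⟨e,t⟩⟩ — neither is a function whose domain matches the other; composition fails here.

ill-typed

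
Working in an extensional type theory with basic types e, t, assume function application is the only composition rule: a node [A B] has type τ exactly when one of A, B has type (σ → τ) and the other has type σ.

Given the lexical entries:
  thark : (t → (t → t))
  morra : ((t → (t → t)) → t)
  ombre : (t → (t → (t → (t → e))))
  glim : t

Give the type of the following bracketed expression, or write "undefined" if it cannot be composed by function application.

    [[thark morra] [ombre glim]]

[thark morra]: functor morra : ((t → (t → t)) → t), argument thark : (t → (t → t)); result t.
[ombre glim]: functor ombre : (t → (t → (t → (t → e)))), argument glim : t; result (t → (t → (t → e))).
[[thark morra] [ombre glim]]: functor [ombre glim] : (t → (t → (t → e))), argument [thark morra] : t; result (t → (t → e)).

(t → (t → e))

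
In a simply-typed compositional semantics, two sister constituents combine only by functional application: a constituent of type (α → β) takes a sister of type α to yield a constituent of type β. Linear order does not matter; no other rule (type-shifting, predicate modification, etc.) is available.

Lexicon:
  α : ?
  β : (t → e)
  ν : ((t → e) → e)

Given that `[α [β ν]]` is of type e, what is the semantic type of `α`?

[α [β ν]] is required to be e. [β ν] : e cannot yield e as functor, so α : (e → e).

(e → e)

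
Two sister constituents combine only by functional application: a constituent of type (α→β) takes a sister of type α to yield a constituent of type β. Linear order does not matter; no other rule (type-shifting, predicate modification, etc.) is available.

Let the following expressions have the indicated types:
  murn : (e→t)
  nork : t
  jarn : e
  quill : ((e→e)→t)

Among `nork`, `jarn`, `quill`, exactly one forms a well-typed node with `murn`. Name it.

jarn

nork : t — does not combine with murn.
jarn — combines: murn : (e→t) takes jarn : e as argument, giving t.
quill : ((e→e)→t) — does not combine with murn.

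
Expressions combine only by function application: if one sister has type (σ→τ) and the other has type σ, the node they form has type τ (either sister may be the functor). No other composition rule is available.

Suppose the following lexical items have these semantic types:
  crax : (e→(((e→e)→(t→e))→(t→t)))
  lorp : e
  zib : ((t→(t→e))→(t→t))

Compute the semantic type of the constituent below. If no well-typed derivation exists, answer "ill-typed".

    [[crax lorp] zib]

ill-typed

[crax lorp]: functor crax : (e→(((e→e)→(t→e))→(t→t))), argument lorp : e; result (((e→e)→(t→e))→(t→t)).
[[crax lorp] zib]: (((e→e)→(t→e))→(t→t)) with ((t→(t→e))→(t→t)) — neither is a function whose domain matches the other; composition fails here.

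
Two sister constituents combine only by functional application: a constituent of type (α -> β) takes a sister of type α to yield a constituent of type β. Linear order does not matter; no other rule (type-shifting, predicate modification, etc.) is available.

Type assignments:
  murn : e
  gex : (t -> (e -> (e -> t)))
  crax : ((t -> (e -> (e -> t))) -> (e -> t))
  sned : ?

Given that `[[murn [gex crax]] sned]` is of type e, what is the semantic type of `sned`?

(t -> e)

[[murn [gex crax]] sned] must have type e. The sister [murn [gex crax]] has type t; that is not a function onto e, so sned must be the functor, of type (t -> e).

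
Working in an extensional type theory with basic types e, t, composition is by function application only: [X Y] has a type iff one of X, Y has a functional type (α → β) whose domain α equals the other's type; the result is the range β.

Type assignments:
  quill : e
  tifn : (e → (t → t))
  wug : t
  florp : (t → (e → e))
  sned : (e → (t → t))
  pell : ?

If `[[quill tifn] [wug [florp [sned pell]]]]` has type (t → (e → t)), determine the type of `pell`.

For [[quill tifn] [wug [florp [sned pell]]]] to have type (t → (e → t)) with [quill tifn] of type (t → t), [wug [florp [sned pell]]] must be the function: [wug [florp [sned pell]]] : ((t → t) → (t → (e → t))).
For [wug [florp [sned pell]]] to have type ((t → t) → (t → (e → t))) with wug of type t, [florp [sned pell]] must be the function: [florp [sned pell]] : (t → ((t → t) → (t → (e → t)))).
For [florp [sned pell]] to have type (t → ((t → t) → (t → (e → t)))) with florp of type (t → (e → e)), [sned pell] must be the function: [sned pell] : ((t → (e → e)) → (t → ((t → t) → (t → (e → t))))).
For [sned pell] to have type ((t → (e → e)) → (t → ((t → t) → (t → (e → t))))) with sned of type (e → (t → t)), pell must be the function: pell : ((e → (t → t)) → ((t → (e → e)) → (t → ((t → t) → (t → (e → t)))))).

((e → (t → t)) → ((t → (e → e)) → (t → ((t → t) → (t → (e → t))))))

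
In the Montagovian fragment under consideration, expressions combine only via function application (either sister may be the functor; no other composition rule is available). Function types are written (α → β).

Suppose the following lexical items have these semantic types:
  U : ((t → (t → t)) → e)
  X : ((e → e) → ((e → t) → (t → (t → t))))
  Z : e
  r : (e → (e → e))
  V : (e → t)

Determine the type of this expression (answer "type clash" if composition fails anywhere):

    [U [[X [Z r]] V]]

[Z r]: functor r : (e → (e → e)), argument Z : e; result (e → e).
[X [Z r]]: functor X : ((e → e) → ((e → t) → (t → (t → t)))), argument [Z r] : (e → e); result ((e → t) → (t → (t → t))).
[[X [Z r]] V]: functor [X [Z r]] : ((e → t) → (t → (t → t))), argument V : (e → t); result (t → (t → t)).
[U [[X [Z r]] V]]: functor U : ((t → (t → t)) → e), argument [[X [Z r]] V] : (t → (t → t)); result e.

e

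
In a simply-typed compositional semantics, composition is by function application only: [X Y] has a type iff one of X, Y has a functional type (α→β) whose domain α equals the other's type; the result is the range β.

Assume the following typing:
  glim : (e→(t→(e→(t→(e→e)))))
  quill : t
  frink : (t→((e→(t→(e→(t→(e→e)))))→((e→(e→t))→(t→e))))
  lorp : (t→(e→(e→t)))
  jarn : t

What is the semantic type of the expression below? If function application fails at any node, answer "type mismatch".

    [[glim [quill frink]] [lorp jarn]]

(t→e)

[quill frink]: functor frink : (t→((e→(t→(e→(t→(e→e)))))→((e→(e→t))→(t→e)))), argument quill : t; result ((e→(t→(e→(t→(e→e)))))→((e→(e→t))→(t→e))).
[glim [quill frink]]: functor [quill frink] : ((e→(t→(e→(t→(e→e)))))→((e→(e→t))→(t→e))), argument glim : (e→(t→(e→(t→(e→e))))); result ((e→(e→t))→(t→e)).
[lorp jarn]: functor lorp : (t→(e→(e→t))), argument jarn : t; result (e→(e→t)).
[[glim [quill frink]] [lorp jarn]]: functor [glim [quill frink]] : ((e→(e→t))→(t→e)), argument [lorp jarn] : (e→(e→t)); result (t→e).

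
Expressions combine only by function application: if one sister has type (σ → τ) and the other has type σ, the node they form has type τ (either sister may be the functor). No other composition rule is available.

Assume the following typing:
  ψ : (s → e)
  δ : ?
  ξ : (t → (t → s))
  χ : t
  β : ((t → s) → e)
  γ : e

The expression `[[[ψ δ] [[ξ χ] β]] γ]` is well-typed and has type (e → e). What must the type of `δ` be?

[[[ψ δ] [[ξ χ] β]] γ] is required to be (e → e). γ : e cannot yield (e → e) as functor, so [[ψ δ] [[ξ χ] β]] : (e → (e → e)).
[[ψ δ] [[ξ χ] β]] is required to be (e → (e → e)). [[ξ χ] β] : e cannot yield (e → (e → e)) as functor, so [ψ δ] : (e → (e → (e → e))).
[ψ δ] is required to be (e → (e → (e → e))). ψ : (s → e) cannot yield (e → (e → (e → e))) as functor, so δ : ((s → e) → (e → (e → (e → e)))).

((s → e) → (e → (e → (e → e))))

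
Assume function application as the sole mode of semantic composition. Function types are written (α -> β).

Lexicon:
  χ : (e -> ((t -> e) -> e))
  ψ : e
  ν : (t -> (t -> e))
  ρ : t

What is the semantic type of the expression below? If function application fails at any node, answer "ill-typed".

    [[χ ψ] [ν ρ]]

e

[χ ψ]: functor χ : (e -> ((t -> e) -> e)), argument ψ : e; result ((t -> e) -> e).
[ν ρ]: functor ν : (t -> (t -> e)), argument ρ : t; result (t -> e).
[[χ ψ] [ν ρ]]: functor [χ ψ] : ((t -> e) -> e), argument [ν ρ] : (t -> e); result e.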